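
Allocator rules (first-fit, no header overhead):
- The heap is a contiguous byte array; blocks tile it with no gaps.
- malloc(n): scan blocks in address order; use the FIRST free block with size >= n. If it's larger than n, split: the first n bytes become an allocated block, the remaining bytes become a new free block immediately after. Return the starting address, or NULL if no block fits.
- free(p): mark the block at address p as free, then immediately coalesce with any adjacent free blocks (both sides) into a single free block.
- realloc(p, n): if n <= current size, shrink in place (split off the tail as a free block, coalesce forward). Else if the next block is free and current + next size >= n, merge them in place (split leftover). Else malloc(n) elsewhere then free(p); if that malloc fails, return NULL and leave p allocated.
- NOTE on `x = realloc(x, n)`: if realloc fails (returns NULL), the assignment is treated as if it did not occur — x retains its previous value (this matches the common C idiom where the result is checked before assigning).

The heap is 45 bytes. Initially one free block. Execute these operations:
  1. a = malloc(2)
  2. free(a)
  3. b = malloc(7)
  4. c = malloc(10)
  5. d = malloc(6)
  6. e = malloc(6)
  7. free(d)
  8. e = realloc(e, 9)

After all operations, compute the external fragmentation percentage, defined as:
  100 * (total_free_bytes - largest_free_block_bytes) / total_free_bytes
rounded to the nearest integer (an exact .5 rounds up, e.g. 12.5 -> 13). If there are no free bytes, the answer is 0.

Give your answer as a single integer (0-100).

Op 1: a = malloc(2) -> a = 0; heap: [0-1 ALLOC][2-44 FREE]
Op 2: free(a) -> (freed a); heap: [0-44 FREE]
Op 3: b = malloc(7) -> b = 0; heap: [0-6 ALLOC][7-44 FREE]
Op 4: c = malloc(10) -> c = 7; heap: [0-6 ALLOC][7-16 ALLOC][17-44 FREE]
Op 5: d = malloc(6) -> d = 17; heap: [0-6 ALLOC][7-16 ALLOC][17-22 ALLOC][23-44 FREE]
Op 6: e = malloc(6) -> e = 23; heap: [0-6 ALLOC][7-16 ALLOC][17-22 ALLOC][23-28 ALLOC][29-44 FREE]
Op 7: free(d) -> (freed d); heap: [0-6 ALLOC][7-16 ALLOC][17-22 FREE][23-28 ALLOC][29-44 FREE]
Op 8: e = realloc(e, 9) -> e = 23; heap: [0-6 ALLOC][7-16 ALLOC][17-22 FREE][23-31 ALLOC][32-44 FREE]
Free blocks: [6 13] total_free=19 largest=13 -> 100*(19-13)/19 = 600/19 ≈ 31.579 -> rounds to 32

Answer: 32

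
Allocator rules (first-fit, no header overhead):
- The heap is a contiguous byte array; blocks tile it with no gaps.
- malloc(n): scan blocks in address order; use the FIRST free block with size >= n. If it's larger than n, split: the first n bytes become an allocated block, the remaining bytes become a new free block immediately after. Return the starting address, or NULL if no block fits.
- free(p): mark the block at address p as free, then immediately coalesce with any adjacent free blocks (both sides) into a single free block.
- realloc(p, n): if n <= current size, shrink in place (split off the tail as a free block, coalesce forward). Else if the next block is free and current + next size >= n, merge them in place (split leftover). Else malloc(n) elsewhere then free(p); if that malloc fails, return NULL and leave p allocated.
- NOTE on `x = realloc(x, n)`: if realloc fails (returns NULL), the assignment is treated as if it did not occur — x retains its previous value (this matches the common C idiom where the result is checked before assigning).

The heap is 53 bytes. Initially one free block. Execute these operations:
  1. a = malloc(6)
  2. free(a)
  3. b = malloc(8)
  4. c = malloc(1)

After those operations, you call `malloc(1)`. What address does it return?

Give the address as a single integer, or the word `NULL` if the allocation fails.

Answer: 9

Derivation:
Op 1: a = malloc(6) -> a = 0; heap: [0-5 ALLOC][6-52 FREE]
Op 2: free(a) -> (freed a); heap: [0-52 FREE]
Op 3: b = malloc(8) -> b = 0; heap: [0-7 ALLOC][8-52 FREE]
Op 4: c = malloc(1) -> c = 8; heap: [0-7 ALLOC][8-8 ALLOC][9-52 FREE]
malloc(1): first-fit scan over [0-7 ALLOC][8-8 ALLOC][9-52 FREE] -> 9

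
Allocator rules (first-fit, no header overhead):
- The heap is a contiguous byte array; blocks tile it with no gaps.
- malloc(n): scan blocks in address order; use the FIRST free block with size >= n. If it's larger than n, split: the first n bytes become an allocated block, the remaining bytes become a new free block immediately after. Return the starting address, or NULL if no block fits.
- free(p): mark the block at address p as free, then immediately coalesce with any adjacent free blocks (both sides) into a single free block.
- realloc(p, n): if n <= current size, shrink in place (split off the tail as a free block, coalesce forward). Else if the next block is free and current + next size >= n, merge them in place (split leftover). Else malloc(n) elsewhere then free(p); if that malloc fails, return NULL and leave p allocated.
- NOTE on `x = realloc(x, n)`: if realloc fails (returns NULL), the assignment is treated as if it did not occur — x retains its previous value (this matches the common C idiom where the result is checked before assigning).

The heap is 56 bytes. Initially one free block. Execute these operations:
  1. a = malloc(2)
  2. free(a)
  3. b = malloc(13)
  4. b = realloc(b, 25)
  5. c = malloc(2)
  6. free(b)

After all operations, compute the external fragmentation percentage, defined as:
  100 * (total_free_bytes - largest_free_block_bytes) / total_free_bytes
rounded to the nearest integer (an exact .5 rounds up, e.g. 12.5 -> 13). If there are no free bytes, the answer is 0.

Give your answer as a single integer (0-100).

Answer: 46

Derivation:
Op 1: a = malloc(2) -> a = 0; heap: [0-1 ALLOC][2-55 FREE]
Op 2: free(a) -> (freed a); heap: [0-55 FREE]
Op 3: b = malloc(13) -> b = 0; heap: [0-12 ALLOC][13-55 FREE]
Op 4: b = realloc(b, 25) -> b = 0; heap: [0-24 ALLOC][25-55 FREE]
Op 5: c = malloc(2) -> c = 25; heap: [0-24 ALLOC][25-26 ALLOC][27-55 FREE]
Op 6: free(b) -> (freed b); heap: [0-24 FREE][25-26 ALLOC][27-55 FREE]
Free blocks: [25 29] total_free=54 largest=29 -> 100*(54-29)/54 = 2500/54 ≈ 46.296 -> rounds to 46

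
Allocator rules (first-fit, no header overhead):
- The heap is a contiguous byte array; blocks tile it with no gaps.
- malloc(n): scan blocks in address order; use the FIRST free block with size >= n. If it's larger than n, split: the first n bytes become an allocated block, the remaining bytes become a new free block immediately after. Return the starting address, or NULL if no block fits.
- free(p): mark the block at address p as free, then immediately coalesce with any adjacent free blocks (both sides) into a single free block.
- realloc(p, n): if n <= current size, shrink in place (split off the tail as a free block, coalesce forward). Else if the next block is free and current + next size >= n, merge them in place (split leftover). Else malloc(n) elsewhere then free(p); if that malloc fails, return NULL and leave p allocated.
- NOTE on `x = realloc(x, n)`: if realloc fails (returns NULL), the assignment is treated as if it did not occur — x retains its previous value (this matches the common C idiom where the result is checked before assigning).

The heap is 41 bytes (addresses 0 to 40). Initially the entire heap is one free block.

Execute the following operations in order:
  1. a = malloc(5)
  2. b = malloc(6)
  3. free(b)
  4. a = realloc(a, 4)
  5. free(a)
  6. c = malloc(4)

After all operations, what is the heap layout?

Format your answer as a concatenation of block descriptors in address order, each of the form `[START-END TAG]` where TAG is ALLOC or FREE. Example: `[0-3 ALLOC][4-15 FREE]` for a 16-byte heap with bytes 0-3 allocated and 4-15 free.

Op 1: a = malloc(5) -> a = 0; heap: [0-4 ALLOC][5-40 FREE]
Op 2: b = malloc(6) -> b = 5; heap: [0-4 ALLOC][5-10 ALLOC][11-40 FREE]
Op 3: free(b) -> (freed b); heap: [0-4 ALLOC][5-40 FREE]
Op 4: a = realloc(a, 4) -> a = 0; heap: [0-3 ALLOC][4-40 FREE]
Op 5: free(a) -> (freed a); heap: [0-40 FREE]
Op 6: c = malloc(4) -> c = 0; heap: [0-3 ALLOC][4-40 FREE]

Answer: [0-3 ALLOC][4-40 FREE]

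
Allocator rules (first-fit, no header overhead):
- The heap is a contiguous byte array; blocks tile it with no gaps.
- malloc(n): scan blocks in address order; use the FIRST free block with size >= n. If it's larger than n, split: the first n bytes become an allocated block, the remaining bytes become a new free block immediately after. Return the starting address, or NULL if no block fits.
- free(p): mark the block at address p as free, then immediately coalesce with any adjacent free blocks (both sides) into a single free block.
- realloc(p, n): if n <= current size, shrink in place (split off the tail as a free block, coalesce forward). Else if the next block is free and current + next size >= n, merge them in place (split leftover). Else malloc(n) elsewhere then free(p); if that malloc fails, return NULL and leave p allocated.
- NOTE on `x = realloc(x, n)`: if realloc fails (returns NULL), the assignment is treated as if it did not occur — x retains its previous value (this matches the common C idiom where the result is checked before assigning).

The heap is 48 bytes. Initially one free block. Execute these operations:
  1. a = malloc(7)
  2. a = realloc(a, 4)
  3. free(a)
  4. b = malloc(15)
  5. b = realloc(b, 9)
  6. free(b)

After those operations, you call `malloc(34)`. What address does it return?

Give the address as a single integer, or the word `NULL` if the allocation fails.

Op 1: a = malloc(7) -> a = 0; heap: [0-6 ALLOC][7-47 FREE]
Op 2: a = realloc(a, 4) -> a = 0; heap: [0-3 ALLOC][4-47 FREE]
Op 3: free(a) -> (freed a); heap: [0-47 FREE]
Op 4: b = malloc(15) -> b = 0; heap: [0-14 ALLOC][15-47 FREE]
Op 5: b = realloc(b, 9) -> b = 0; heap: [0-8 ALLOC][9-47 FREE]
Op 6: free(b) -> (freed b); heap: [0-47 FREE]
malloc(34): first-fit scan over [0-47 FREE] -> 0

Answer: 0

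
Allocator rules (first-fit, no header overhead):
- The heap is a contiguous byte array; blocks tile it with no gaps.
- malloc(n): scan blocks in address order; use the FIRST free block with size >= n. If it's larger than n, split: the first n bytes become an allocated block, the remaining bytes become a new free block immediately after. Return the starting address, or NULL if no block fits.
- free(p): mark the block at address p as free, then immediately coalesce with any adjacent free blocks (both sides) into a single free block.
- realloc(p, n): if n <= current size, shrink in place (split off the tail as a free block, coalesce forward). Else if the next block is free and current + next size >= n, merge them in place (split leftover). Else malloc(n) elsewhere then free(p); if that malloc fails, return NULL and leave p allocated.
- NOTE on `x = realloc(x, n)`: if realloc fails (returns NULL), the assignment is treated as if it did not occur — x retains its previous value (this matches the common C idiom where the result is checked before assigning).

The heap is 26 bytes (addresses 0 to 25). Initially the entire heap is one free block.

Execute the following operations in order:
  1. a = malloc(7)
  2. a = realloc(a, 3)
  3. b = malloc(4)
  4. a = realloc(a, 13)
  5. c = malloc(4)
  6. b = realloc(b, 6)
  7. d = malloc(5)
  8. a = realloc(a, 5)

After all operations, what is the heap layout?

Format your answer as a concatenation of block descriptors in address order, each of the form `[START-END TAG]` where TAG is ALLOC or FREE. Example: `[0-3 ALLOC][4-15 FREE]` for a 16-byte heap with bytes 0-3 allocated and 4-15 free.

Answer: [0-2 FREE][3-6 ALLOC][7-11 ALLOC][12-19 FREE][20-23 ALLOC][24-25 FREE]

Derivation:
Op 1: a = malloc(7) -> a = 0; heap: [0-6 ALLOC][7-25 FREE]
Op 2: a = realloc(a, 3) -> a = 0; heap: [0-2 ALLOC][3-25 FREE]
Op 3: b = malloc(4) -> b = 3; heap: [0-2 ALLOC][3-6 ALLOC][7-25 FREE]
Op 4: a = realloc(a, 13) -> a = 7; heap: [0-2 FREE][3-6 ALLOC][7-19 ALLOC][20-25 FREE]
Op 5: c = malloc(4) -> c = 20; heap: [0-2 FREE][3-6 ALLOC][7-19 ALLOC][20-23 ALLOC][24-25 FREE]
Op 6: b = realloc(b, 6) -> NULL (b unchanged); heap: [0-2 FREE][3-6 ALLOC][7-19 ALLOC][20-23 ALLOC][24-25 FREE]
Op 7: d = malloc(5) -> d = NULL; heap: [0-2 FREE][3-6 ALLOC][7-19 ALLOC][20-23 ALLOC][24-25 FREE]
Op 8: a = realloc(a, 5) -> a = 7; heap: [0-2 FREE][3-6 ALLOC][7-11 ALLOC][12-19 FREE][20-23 ALLOC][24-25 FREE]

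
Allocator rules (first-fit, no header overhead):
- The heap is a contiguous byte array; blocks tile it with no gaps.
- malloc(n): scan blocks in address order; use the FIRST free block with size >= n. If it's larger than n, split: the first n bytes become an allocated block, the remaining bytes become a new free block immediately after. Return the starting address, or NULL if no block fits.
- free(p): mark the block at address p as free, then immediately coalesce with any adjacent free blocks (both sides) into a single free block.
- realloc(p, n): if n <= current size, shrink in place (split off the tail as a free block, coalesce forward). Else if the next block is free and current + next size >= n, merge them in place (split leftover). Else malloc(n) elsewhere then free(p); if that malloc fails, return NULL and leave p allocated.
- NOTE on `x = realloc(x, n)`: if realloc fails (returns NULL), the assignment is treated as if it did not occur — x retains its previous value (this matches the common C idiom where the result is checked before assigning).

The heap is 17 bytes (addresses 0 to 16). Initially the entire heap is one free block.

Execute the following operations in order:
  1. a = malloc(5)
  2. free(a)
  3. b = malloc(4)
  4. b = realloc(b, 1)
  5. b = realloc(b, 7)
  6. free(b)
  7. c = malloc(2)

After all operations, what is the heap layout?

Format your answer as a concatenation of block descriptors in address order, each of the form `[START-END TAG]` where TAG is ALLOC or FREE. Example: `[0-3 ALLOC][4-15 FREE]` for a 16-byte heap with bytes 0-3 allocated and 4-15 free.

Answer: [0-1 ALLOC][2-16 FREE]

Derivation:
Op 1: a = malloc(5) -> a = 0; heap: [0-4 ALLOC][5-16 FREE]
Op 2: free(a) -> (freed a); heap: [0-16 FREE]
Op 3: b = malloc(4) -> b = 0; heap: [0-3 ALLOC][4-16 FREE]
Op 4: b = realloc(b, 1) -> b = 0; heap: [0-0 ALLOC][1-16 FREE]
Op 5: b = realloc(b, 7) -> b = 0; heap: [0-6 ALLOC][7-16 FREE]
Op 6: free(b) -> (freed b); heap: [0-16 FREE]
Op 7: c = malloc(2) -> c = 0; heap: [0-1 ALLOC][2-16 FREE]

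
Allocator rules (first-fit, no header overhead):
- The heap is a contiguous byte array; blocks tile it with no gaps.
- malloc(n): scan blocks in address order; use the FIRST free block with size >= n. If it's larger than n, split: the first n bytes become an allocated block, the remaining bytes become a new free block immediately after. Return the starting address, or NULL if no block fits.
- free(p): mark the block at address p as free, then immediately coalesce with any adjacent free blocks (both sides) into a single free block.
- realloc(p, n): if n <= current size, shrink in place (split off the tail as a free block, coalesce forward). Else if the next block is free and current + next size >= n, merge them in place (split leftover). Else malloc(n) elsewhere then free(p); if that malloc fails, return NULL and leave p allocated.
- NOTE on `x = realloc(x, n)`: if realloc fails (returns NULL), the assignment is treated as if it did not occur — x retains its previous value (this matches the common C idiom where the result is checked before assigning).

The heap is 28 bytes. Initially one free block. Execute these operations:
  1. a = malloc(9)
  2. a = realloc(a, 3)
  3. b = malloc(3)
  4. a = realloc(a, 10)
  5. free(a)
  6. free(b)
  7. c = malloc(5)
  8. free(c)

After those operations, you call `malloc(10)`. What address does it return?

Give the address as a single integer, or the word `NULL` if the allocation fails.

Answer: 0

Derivation:
Op 1: a = malloc(9) -> a = 0; heap: [0-8 ALLOC][9-27 FREE]
Op 2: a = realloc(a, 3) -> a = 0; heap: [0-2 ALLOC][3-27 FREE]
Op 3: b = malloc(3) -> b = 3; heap: [0-2 ALLOC][3-5 ALLOC][6-27 FREE]
Op 4: a = realloc(a, 10) -> a = 6; heap: [0-2 FREE][3-5 ALLOC][6-15 ALLOC][16-27 FREE]
Op 5: free(a) -> (freed a); heap: [0-2 FREE][3-5 ALLOC][6-27 FREE]
Op 6: free(b) -> (freed b); heap: [0-27 FREE]
Op 7: c = malloc(5) -> c = 0; heap: [0-4 ALLOC][5-27 FREE]
Op 8: free(c) -> (freed c); heap: [0-27 FREE]
malloc(10): first-fit scan over [0-27 FREE] -> 0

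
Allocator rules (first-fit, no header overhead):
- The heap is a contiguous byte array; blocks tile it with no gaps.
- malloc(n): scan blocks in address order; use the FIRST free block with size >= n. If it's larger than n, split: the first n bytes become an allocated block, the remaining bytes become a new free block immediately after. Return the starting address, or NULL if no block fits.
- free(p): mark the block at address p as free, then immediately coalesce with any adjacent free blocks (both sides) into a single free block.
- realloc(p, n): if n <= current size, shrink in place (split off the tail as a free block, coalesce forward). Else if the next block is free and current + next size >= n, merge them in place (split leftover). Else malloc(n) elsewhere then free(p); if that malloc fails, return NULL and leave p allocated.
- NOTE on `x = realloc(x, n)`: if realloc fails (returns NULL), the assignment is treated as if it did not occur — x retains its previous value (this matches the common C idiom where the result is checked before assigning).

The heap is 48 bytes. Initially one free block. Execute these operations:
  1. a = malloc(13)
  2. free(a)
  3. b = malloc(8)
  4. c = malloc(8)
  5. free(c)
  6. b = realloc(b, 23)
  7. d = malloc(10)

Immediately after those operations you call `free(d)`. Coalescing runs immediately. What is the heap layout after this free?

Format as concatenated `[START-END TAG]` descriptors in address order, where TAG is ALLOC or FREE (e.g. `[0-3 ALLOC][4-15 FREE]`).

Op 1: a = malloc(13) -> a = 0; heap: [0-12 ALLOC][13-47 FREE]
Op 2: free(a) -> (freed a); heap: [0-47 FREE]
Op 3: b = malloc(8) -> b = 0; heap: [0-7 ALLOC][8-47 FREE]
Op 4: c = malloc(8) -> c = 8; heap: [0-7 ALLOC][8-15 ALLOC][16-47 FREE]
Op 5: free(c) -> (freed c); heap: [0-7 ALLOC][8-47 FREE]
Op 6: b = realloc(b, 23) -> b = 0; heap: [0-22 ALLOC][23-47 FREE]
Op 7: d = malloc(10) -> d = 23; heap: [0-22 ALLOC][23-32 ALLOC][33-47 FREE]
free(d): d = 23 -> block [23-32 ALLOC]; mark free, coalesce with adjacent free neighbors -> [0-22 ALLOC][23-47 FREE]

Answer: [0-22 ALLOC][23-47 FREE]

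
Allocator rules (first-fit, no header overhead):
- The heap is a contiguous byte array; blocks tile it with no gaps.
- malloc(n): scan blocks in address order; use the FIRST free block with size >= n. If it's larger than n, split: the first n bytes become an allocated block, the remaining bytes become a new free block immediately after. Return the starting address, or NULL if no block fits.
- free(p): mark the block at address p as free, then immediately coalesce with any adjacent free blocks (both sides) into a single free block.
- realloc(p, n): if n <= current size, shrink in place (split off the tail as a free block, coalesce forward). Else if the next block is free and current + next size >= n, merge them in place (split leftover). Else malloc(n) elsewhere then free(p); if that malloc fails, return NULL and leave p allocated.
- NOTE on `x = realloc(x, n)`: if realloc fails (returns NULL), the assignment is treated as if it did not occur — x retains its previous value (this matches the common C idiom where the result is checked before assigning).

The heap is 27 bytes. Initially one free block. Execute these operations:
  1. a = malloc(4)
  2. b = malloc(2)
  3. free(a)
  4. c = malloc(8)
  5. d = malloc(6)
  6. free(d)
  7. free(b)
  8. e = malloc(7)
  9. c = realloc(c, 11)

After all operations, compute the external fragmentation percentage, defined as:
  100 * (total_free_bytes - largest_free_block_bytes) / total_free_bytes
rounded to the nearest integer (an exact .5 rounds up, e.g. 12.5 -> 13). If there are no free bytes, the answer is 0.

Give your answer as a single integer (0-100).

Op 1: a = malloc(4) -> a = 0; heap: [0-3 ALLOC][4-26 FREE]
Op 2: b = malloc(2) -> b = 4; heap: [0-3 ALLOC][4-5 ALLOC][6-26 FREE]
Op 3: free(a) -> (freed a); heap: [0-3 FREE][4-5 ALLOC][6-26 FREE]
Op 4: c = malloc(8) -> c = 6; heap: [0-3 FREE][4-5 ALLOC][6-13 ALLOC][14-26 FREE]
Op 5: d = malloc(6) -> d = 14; heap: [0-3 FREE][4-5 ALLOC][6-13 ALLOC][14-19 ALLOC][20-26 FREE]
Op 6: free(d) -> (freed d); heap: [0-3 FREE][4-5 ALLOC][6-13 ALLOC][14-26 FREE]
Op 7: free(b) -> (freed b); heap: [0-5 FREE][6-13 ALLOC][14-26 FREE]
Op 8: e = malloc(7) -> e = 14; heap: [0-5 FREE][6-13 ALLOC][14-20 ALLOC][21-26 FREE]
Op 9: c = realloc(c, 11) -> NULL (c unchanged); heap: [0-5 FREE][6-13 ALLOC][14-20 ALLOC][21-26 FREE]
Free blocks: [6 6] total_free=12 largest=6 -> 100*(12-6)/12 = 600/12 = 50

Answer: 50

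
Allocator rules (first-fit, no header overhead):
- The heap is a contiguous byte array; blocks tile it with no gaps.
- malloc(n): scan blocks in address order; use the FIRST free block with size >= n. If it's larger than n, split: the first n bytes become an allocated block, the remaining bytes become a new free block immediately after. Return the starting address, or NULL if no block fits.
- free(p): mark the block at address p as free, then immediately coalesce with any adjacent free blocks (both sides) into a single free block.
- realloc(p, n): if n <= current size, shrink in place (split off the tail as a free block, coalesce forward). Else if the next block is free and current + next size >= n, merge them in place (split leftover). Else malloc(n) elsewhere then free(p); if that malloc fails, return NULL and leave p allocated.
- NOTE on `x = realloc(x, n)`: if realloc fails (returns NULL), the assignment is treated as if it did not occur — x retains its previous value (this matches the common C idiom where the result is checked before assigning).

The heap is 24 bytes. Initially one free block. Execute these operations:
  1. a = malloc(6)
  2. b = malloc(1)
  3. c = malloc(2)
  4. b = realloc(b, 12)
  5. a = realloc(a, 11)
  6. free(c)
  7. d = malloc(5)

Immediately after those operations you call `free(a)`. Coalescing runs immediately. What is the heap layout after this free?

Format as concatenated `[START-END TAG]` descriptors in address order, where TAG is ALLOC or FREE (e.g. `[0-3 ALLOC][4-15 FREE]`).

Answer: [0-8 FREE][9-20 ALLOC][21-23 FREE]

Derivation:
Op 1: a = malloc(6) -> a = 0; heap: [0-5 ALLOC][6-23 FREE]
Op 2: b = malloc(1) -> b = 6; heap: [0-5 ALLOC][6-6 ALLOC][7-23 FREE]
Op 3: c = malloc(2) -> c = 7; heap: [0-5 ALLOC][6-6 ALLOC][7-8 ALLOC][9-23 FREE]
Op 4: b = realloc(b, 12) -> b = 9; heap: [0-5 ALLOC][6-6 FREE][7-8 ALLOC][9-20 ALLOC][21-23 FREE]
Op 5: a = realloc(a, 11) -> NULL (a unchanged); heap: [0-5 ALLOC][6-6 FREE][7-8 ALLOC][9-20 ALLOC][21-23 FREE]
Op 6: free(c) -> (freed c); heap: [0-5 ALLOC][6-8 FREE][9-20 ALLOC][21-23 FREE]
Op 7: d = malloc(5) -> d = NULL; heap: [0-5 ALLOC][6-8 FREE][9-20 ALLOC][21-23 FREE]
free(a): a = 0 -> block [0-5 ALLOC]; mark free, coalesce with adjacent free neighbors -> [0-8 FREE][9-20 ALLOC][21-23 FREE]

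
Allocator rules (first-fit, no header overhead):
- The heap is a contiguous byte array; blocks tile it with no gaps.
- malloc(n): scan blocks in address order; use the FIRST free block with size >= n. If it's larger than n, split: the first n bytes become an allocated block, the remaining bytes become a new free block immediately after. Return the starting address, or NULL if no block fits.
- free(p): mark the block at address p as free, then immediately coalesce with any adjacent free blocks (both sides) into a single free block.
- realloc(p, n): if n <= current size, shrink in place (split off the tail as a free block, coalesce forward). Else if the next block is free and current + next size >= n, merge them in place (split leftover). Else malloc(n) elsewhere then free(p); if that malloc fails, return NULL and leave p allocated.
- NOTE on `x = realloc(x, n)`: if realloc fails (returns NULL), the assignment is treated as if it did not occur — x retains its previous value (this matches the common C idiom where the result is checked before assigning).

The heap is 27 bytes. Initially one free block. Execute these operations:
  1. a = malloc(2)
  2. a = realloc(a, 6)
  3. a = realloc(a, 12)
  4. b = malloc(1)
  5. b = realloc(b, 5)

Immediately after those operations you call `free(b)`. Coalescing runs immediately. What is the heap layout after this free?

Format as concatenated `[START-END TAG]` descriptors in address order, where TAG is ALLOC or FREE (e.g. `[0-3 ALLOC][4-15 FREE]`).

Op 1: a = malloc(2) -> a = 0; heap: [0-1 ALLOC][2-26 FREE]
Op 2: a = realloc(a, 6) -> a = 0; heap: [0-5 ALLOC][6-26 FREE]
Op 3: a = realloc(a, 12) -> a = 0; heap: [0-11 ALLOC][12-26 FREE]
Op 4: b = malloc(1) -> b = 12; heap: [0-11 ALLOC][12-12 ALLOC][13-26 FREE]
Op 5: b = realloc(b, 5) -> b = 12; heap: [0-11 ALLOC][12-16 ALLOC][17-26 FREE]
free(b): b = 12 -> block [12-16 ALLOC]; mark free, coalesce with adjacent free neighbors -> [0-11 ALLOC][12-26 FREE]

Answer: [0-11 ALLOC][12-26 FREE]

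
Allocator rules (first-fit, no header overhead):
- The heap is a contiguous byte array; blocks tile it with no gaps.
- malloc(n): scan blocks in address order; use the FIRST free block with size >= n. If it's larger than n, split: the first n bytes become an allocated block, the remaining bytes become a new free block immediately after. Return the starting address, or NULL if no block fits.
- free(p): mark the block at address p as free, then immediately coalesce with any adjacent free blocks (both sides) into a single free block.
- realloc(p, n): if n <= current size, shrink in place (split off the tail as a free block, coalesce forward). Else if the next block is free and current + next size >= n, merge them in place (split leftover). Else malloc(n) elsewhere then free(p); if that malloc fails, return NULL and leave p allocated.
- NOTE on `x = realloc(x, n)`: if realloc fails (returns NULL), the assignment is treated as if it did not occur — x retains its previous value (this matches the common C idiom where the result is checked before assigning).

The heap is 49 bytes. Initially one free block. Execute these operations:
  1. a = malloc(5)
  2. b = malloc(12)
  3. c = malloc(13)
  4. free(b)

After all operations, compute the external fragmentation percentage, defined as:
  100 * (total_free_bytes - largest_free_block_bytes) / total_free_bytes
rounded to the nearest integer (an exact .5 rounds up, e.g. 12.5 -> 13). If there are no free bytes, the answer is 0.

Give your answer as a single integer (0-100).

Answer: 39

Derivation:
Op 1: a = malloc(5) -> a = 0; heap: [0-4 ALLOC][5-48 FREE]
Op 2: b = malloc(12) -> b = 5; heap: [0-4 ALLOC][5-16 ALLOC][17-48 FREE]
Op 3: c = malloc(13) -> c = 17; heap: [0-4 ALLOC][5-16 ALLOC][17-29 ALLOC][30-48 FREE]
Op 4: free(b) -> (freed b); heap: [0-4 ALLOC][5-16 FREE][17-29 ALLOC][30-48 FREE]
Free blocks: [12 19] total_free=31 largest=19 -> 100*(31-19)/31 = 1200/31 ≈ 38.710 -> rounds to 39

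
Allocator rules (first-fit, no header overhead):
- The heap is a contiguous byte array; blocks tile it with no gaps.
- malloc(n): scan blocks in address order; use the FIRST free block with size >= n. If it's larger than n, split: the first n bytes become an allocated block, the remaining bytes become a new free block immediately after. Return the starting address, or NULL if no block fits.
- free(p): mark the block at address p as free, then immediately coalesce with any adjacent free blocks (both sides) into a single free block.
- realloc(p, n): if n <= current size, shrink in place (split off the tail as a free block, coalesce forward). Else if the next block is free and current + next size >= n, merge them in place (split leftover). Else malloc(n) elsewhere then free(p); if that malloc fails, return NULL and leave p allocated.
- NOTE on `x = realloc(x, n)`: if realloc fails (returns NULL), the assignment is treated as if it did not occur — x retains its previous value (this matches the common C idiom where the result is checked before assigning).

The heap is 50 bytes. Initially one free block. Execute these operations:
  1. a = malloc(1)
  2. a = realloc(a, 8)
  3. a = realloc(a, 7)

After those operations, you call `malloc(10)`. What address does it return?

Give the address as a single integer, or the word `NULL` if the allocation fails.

Answer: 7

Derivation:
Op 1: a = malloc(1) -> a = 0; heap: [0-0 ALLOC][1-49 FREE]
Op 2: a = realloc(a, 8) -> a = 0; heap: [0-7 ALLOC][8-49 FREE]
Op 3: a = realloc(a, 7) -> a = 0; heap: [0-6 ALLOC][7-49 FREE]
malloc(10): first-fit scan over [0-6 ALLOC][7-49 FREE] -> 7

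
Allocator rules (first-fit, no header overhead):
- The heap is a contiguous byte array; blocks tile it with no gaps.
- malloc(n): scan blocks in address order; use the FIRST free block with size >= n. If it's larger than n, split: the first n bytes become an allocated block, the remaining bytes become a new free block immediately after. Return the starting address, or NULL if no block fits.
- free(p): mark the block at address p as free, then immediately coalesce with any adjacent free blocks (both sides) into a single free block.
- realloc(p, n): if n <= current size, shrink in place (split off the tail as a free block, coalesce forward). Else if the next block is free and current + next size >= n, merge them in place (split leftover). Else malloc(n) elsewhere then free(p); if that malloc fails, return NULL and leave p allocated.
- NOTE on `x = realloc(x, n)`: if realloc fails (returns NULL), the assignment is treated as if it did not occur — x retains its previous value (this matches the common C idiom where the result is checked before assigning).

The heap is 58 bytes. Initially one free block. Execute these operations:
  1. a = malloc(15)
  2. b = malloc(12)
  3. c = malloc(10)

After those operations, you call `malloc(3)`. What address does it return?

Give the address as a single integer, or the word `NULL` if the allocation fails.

Op 1: a = malloc(15) -> a = 0; heap: [0-14 ALLOC][15-57 FREE]
Op 2: b = malloc(12) -> b = 15; heap: [0-14 ALLOC][15-26 ALLOC][27-57 FREE]
Op 3: c = malloc(10) -> c = 27; heap: [0-14 ALLOC][15-26 ALLOC][27-36 ALLOC][37-57 FREE]
malloc(3): first-fit scan over [0-14 ALLOC][15-26 ALLOC][27-36 ALLOC][37-57 FREE] -> 37

Answer: 37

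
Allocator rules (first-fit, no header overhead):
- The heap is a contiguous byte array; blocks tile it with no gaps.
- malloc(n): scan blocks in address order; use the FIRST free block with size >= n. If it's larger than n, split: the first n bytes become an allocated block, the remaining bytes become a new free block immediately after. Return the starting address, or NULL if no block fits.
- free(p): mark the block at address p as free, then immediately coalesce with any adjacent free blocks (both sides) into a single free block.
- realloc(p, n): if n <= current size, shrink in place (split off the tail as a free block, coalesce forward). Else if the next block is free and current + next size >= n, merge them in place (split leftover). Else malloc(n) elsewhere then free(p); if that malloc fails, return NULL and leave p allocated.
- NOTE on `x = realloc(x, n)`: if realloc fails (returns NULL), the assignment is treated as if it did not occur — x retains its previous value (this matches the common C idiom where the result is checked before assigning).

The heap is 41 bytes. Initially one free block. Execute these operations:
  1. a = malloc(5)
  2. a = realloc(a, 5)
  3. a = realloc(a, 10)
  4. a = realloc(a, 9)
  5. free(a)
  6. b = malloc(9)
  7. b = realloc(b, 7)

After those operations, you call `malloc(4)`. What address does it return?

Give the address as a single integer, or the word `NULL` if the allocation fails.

Answer: 7

Derivation:
Op 1: a = malloc(5) -> a = 0; heap: [0-4 ALLOC][5-40 FREE]
Op 2: a = realloc(a, 5) -> a = 0; heap: [0-4 ALLOC][5-40 FREE]
Op 3: a = realloc(a, 10) -> a = 0; heap: [0-9 ALLOC][10-40 FREE]
Op 4: a = realloc(a, 9) -> a = 0; heap: [0-8 ALLOC][9-40 FREE]
Op 5: free(a) -> (freed a); heap: [0-40 FREE]
Op 6: b = malloc(9) -> b = 0; heap: [0-8 ALLOC][9-40 FREE]
Op 7: b = realloc(b, 7) -> b = 0; heap: [0-6 ALLOC][7-40 FREE]
malloc(4): first-fit scan over [0-6 ALLOC][7-40 FREE] -> 7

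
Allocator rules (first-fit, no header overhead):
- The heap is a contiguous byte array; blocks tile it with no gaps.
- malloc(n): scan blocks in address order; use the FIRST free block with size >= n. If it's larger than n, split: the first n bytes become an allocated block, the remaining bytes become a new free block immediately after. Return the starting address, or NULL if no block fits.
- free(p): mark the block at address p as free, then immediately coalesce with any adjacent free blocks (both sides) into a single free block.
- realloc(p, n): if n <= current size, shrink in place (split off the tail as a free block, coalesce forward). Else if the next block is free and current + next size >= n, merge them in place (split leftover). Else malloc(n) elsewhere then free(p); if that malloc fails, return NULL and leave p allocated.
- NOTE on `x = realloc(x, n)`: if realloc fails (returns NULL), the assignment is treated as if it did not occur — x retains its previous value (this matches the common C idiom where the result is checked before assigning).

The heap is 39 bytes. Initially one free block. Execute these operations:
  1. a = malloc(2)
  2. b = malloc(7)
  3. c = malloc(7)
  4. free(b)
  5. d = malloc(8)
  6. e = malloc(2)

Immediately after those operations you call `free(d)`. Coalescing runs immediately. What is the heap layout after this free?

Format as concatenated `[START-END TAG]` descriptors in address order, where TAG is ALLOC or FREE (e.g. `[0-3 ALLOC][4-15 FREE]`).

Op 1: a = malloc(2) -> a = 0; heap: [0-1 ALLOC][2-38 FREE]
Op 2: b = malloc(7) -> b = 2; heap: [0-1 ALLOC][2-8 ALLOC][9-38 FREE]
Op 3: c = malloc(7) -> c = 9; heap: [0-1 ALLOC][2-8 ALLOC][9-15 ALLOC][16-38 FREE]
Op 4: free(b) -> (freed b); heap: [0-1 ALLOC][2-8 FREE][9-15 ALLOC][16-38 FREE]
Op 5: d = malloc(8) -> d = 16; heap: [0-1 ALLOC][2-8 FREE][9-15 ALLOC][16-23 ALLOC][24-38 FREE]
Op 6: e = malloc(2) -> e = 2; heap: [0-1 ALLOC][2-3 ALLOC][4-8 FREE][9-15 ALLOC][16-23 ALLOC][24-38 FREE]
free(d): d = 16 -> block [16-23 ALLOC]; mark free, coalesce with adjacent free neighbors -> [0-1 ALLOC][2-3 ALLOC][4-8 FREE][9-15 ALLOC][16-38 FREE]

Answer: [0-1 ALLOC][2-3 ALLOC][4-8 FREE][9-15 ALLOC][16-38 FREE]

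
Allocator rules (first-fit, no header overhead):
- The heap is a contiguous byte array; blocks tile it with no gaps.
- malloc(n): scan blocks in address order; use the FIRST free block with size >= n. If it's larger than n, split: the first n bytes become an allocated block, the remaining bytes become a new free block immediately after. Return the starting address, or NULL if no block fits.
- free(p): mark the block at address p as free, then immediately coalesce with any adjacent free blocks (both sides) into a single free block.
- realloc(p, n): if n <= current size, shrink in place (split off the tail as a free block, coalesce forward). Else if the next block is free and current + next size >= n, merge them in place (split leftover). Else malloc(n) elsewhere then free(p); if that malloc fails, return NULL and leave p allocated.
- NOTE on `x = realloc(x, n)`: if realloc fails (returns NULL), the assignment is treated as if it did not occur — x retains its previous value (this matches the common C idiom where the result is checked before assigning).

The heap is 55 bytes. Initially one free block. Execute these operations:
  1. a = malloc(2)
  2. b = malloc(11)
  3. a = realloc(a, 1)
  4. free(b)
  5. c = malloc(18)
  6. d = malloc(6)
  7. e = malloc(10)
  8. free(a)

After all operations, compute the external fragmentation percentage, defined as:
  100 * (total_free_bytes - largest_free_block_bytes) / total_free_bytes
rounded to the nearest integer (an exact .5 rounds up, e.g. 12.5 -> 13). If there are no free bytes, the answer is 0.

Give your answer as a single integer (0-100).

Op 1: a = malloc(2) -> a = 0; heap: [0-1 ALLOC][2-54 FREE]
Op 2: b = malloc(11) -> b = 2; heap: [0-1 ALLOC][2-12 ALLOC][13-54 FREE]
Op 3: a = realloc(a, 1) -> a = 0; heap: [0-0 ALLOC][1-1 FREE][2-12 ALLOC][13-54 FREE]
Op 4: free(b) -> (freed b); heap: [0-0 ALLOC][1-54 FREE]
Op 5: c = malloc(18) -> c = 1; heap: [0-0 ALLOC][1-18 ALLOC][19-54 FREE]
Op 6: d = malloc(6) -> d = 19; heap: [0-0 ALLOC][1-18 ALLOC][19-24 ALLOC][25-54 FREE]
Op 7: e = malloc(10) -> e = 25; heap: [0-0 ALLOC][1-18 ALLOC][19-24 ALLOC][25-34 ALLOC][35-54 FREE]
Op 8: free(a) -> (freed a); heap: [0-0 FREE][1-18 ALLOC][19-24 ALLOC][25-34 ALLOC][35-54 FREE]
Free blocks: [1 20] total_free=21 largest=20 -> 100*(21-20)/21 = 100/21 ≈ 4.762 -> rounds to 5

Answer: 5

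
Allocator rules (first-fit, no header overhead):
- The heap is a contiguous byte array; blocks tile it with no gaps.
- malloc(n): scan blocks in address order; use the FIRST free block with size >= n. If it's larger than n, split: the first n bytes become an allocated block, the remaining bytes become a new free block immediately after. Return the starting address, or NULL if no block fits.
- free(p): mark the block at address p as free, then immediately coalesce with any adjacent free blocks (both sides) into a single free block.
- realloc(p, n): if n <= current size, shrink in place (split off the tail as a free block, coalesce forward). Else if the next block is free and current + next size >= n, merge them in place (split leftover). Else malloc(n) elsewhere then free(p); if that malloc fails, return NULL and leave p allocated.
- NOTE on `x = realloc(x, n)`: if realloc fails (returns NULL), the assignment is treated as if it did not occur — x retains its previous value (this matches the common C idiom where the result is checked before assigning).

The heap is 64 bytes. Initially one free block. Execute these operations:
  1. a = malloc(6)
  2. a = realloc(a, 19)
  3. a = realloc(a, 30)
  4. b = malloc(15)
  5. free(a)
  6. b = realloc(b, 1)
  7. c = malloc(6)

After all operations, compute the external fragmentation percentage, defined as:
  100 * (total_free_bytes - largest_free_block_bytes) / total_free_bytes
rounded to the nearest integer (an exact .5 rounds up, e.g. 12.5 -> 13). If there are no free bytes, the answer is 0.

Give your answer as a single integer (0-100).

Op 1: a = malloc(6) -> a = 0; heap: [0-5 ALLOC][6-63 FREE]
Op 2: a = realloc(a, 19) -> a = 0; heap: [0-18 ALLOC][19-63 FREE]
Op 3: a = realloc(a, 30) -> a = 0; heap: [0-29 ALLOC][30-63 FREE]
Op 4: b = malloc(15) -> b = 30; heap: [0-29 ALLOC][30-44 ALLOC][45-63 FREE]
Op 5: free(a) -> (freed a); heap: [0-29 FREE][30-44 ALLOC][45-63 FREE]
Op 6: b = realloc(b, 1) -> b = 30; heap: [0-29 FREE][30-30 ALLOC][31-63 FREE]
Op 7: c = malloc(6) -> c = 0; heap: [0-5 ALLOC][6-29 FREE][30-30 ALLOC][31-63 FREE]
Free blocks: [24 33] total_free=57 largest=33 -> 100*(57-33)/57 = 2400/57 ≈ 42.105 -> rounds to 42

Answer: 42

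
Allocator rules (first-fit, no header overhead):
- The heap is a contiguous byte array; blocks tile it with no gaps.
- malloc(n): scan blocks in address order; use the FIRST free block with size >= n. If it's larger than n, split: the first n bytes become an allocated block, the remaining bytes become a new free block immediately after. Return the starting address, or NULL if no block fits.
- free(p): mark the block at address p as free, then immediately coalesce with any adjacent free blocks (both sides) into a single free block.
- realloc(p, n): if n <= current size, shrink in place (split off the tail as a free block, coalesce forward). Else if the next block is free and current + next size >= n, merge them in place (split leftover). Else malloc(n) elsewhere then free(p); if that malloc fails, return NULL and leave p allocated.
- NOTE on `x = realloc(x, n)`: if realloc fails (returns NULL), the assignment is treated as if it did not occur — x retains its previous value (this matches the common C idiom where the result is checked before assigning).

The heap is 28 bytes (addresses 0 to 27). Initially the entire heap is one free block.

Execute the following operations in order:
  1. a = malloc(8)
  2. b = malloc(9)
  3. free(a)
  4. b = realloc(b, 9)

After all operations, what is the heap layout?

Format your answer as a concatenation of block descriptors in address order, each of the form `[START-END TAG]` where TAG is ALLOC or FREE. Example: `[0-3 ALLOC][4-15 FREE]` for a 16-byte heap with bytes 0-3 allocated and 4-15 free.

Op 1: a = malloc(8) -> a = 0; heap: [0-7 ALLOC][8-27 FREE]
Op 2: b = malloc(9) -> b = 8; heap: [0-7 ALLOC][8-16 ALLOC][17-27 FREE]
Op 3: free(a) -> (freed a); heap: [0-7 FREE][8-16 ALLOC][17-27 FREE]
Op 4: b = realloc(b, 9) -> b = 8; heap: [0-7 FREE][8-16 ALLOC][17-27 FREE]

Answer: [0-7 FREE][8-16 ALLOC][17-27 FREE]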